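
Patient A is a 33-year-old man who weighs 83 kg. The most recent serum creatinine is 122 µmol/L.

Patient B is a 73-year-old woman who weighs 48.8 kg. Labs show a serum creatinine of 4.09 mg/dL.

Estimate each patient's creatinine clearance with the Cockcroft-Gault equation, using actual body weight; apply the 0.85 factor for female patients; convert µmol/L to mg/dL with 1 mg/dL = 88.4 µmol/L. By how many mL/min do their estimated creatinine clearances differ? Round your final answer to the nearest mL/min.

80 mL/min

Patient A: SCr = 122 / 88.4 = 1.38 mg/dL
Patient A: CrCl = (140 − 33) × 83 / (72 × 1.38) = 8881.0 / 99.36 ≈ 89.4 mL/min
Patient B: CrCl = (140 − 73) × 48.8 / (72 × 4.09) × 0.85 = 3269.6 / 294.48 × 0.85 ≈ 9.4 mL/min
|89.4 − 9.4| = 80.0 mL/min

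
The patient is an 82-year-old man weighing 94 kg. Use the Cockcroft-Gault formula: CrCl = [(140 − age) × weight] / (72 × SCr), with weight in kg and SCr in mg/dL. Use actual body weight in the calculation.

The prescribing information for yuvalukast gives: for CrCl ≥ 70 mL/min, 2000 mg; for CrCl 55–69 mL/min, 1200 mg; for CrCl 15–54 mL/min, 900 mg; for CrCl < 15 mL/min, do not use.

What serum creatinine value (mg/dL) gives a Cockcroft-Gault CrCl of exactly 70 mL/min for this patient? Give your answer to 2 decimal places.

Standard dose requires CrCl ≥ 70 mL/min.
Set (140 − 82) × 94 / (72 × SCr) = 70
SCr = (140 − 82) × 94 / (72 × 70) = 1.082 mg/dL

1.08 mg/dL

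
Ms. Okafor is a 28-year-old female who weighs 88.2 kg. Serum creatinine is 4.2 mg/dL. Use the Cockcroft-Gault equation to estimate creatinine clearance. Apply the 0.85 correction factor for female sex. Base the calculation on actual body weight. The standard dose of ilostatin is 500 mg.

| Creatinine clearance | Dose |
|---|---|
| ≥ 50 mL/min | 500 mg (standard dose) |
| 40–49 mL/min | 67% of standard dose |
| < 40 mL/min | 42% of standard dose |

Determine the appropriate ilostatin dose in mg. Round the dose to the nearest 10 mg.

CrCl = (140 − 28) × 88.2 / (72 × 4.2) × 0.85 = 9878.4 / 302.40 × 0.85 ≈ 27.8 mL/min
CrCl ≈ 28 mL/min → bracket < 40 mL/min.
42% of 500 mg = 210 mg

210 mg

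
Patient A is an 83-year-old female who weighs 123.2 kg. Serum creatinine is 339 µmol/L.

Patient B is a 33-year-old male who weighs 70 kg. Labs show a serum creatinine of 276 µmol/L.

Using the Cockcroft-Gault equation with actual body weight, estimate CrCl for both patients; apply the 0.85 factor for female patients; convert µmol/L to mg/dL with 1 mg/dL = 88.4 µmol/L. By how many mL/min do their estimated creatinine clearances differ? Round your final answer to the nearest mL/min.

12 mL/min

Patient A: SCr = 339 / 88.4 = 3.835 mg/dL
Patient A: CrCl = (140 − 83) × 123.2 / (72 × 3.835) × 0.85 = 7022.4 / 276.12 × 0.85 ≈ 21.6 mL/min
Patient B: SCr = 276 / 88.4 = 3.122 mg/dL
Patient B: CrCl = (140 − 33) × 70 / (72 × 3.122) = 7490.0 / 224.78 ≈ 33.3 mL/min
|21.6 − 33.3| = 11.7 mL/min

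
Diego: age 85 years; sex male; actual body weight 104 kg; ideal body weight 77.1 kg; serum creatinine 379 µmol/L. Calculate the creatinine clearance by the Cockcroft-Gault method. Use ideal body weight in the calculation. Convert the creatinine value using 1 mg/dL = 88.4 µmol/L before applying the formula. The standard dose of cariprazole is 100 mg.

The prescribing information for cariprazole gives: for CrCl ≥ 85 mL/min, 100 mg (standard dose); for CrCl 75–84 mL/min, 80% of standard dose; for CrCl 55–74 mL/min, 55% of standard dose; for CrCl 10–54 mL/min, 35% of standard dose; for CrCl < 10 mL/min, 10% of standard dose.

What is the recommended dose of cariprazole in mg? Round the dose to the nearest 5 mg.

35 mg

SCr = 379 / 88.4 = 4.287 mg/dL
CrCl = (140 − 85) × 77.1 / (72 × 4.287) = 4240.5 / 308.66 ≈ 13.7 mL/min
CrCl ≈ 14 mL/min → bracket 10–54 mL/min.
35% of 100 mg = 35 mg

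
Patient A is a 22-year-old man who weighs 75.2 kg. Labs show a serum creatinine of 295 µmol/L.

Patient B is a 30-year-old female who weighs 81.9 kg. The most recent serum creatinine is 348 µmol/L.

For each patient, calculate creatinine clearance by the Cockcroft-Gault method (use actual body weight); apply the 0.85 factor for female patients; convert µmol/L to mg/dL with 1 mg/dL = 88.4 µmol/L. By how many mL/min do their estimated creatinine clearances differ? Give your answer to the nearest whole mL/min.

Patient A: SCr = 295 / 88.4 = 3.337 mg/dL
Patient A: CrCl = (140 − 22) × 75.2 / (72 × 3.337) = 8873.6 / 240.26 ≈ 36.9 mL/min
Patient B: SCr = 348 / 88.4 = 3.937 mg/dL
Patient B: CrCl = (140 − 30) × 81.9 / (72 × 3.937) × 0.85 = 9009.0 / 283.46 × 0.85 ≈ 27.0 mL/min
|36.9 − 27.0| = 9.9 mL/min

10 mL/min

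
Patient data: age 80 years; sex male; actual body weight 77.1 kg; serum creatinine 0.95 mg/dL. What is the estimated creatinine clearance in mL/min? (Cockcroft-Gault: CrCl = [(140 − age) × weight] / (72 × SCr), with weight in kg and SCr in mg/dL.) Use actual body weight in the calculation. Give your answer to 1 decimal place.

CrCl = (140 − 80) × 77.1 / (72 × 0.95) = 4626.0 / 68.40 ≈ 67.6 mL/min

67.6 mL/min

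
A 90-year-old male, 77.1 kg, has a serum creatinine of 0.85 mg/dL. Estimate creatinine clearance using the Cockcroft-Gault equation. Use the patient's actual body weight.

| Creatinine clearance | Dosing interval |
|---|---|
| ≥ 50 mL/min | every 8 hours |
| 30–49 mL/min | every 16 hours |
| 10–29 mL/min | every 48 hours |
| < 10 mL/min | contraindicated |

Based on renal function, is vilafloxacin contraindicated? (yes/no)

no

CrCl = (140 − 90) × 77.1 / (72 × 0.85) = 3855.0 / 61.20 ≈ 63.0 mL/min
CrCl ≈ 63 mL/min, which is ≥ 10 mL/min.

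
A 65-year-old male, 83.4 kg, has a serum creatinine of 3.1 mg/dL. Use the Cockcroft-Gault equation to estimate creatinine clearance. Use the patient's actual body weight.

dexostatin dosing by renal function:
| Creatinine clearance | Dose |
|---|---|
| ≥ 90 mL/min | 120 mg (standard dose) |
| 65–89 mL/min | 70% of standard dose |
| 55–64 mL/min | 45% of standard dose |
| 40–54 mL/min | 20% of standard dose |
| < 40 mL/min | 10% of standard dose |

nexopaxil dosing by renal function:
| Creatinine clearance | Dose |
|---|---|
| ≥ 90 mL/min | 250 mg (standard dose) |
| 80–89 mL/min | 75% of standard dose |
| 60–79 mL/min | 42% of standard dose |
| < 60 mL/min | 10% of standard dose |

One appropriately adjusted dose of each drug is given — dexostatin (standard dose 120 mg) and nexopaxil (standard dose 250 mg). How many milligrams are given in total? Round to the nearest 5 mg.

35 mg

CrCl = (140 − 65) × 83.4 / (72 × 3.1) = 6255.0 / 223.20 ≈ 28.0 mL/min
CrCl ≈ 28 mL/min.
dexostatin: < 40 mL/min → 10% of 120 mg = 12 mg.
nexopaxil: < 60 mL/min → 10% of 250 mg = 25 mg.
Total = 12 + 25 = 37 mg.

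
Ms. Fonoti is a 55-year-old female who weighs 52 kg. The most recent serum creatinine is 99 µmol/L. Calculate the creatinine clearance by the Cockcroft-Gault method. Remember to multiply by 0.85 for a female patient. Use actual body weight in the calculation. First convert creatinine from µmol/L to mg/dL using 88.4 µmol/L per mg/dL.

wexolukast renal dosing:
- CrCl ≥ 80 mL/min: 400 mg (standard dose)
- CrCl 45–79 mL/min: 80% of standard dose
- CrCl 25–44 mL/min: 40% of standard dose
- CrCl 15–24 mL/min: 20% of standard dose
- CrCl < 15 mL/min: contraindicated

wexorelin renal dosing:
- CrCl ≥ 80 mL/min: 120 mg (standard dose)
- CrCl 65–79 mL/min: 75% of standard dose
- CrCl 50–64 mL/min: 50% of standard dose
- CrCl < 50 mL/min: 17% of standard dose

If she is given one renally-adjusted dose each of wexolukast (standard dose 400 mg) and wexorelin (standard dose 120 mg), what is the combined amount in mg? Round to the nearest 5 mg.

SCr = 99 / 88.4 = 1.12 mg/dL
CrCl = (140 − 55) × 52 / (72 × 1.12) × 0.85 = 4420.0 / 80.64 × 0.85 ≈ 46.6 mL/min
CrCl ≈ 47 mL/min.
wexolukast: 45–79 mL/min → 80% of 400 mg = 320 mg.
wexorelin: < 50 mL/min → 17% of 120 mg = 20.4 mg.
Total = 320 + 20.4 = 340.4 mg.

340 mg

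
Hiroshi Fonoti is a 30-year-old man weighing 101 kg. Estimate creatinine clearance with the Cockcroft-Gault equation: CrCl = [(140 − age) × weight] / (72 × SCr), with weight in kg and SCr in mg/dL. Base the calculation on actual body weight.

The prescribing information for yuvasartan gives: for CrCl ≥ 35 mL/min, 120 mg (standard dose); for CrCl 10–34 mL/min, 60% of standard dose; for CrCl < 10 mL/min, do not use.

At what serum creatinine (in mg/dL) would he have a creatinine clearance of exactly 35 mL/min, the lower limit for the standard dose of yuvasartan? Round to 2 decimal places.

4.41 mg/dL

Standard dose requires CrCl ≥ 35 mL/min.
Set (140 − 30) × 101 / (72 × SCr) = 35
SCr = (140 − 30) × 101 / (72 × 35) = 4.409 mg/dL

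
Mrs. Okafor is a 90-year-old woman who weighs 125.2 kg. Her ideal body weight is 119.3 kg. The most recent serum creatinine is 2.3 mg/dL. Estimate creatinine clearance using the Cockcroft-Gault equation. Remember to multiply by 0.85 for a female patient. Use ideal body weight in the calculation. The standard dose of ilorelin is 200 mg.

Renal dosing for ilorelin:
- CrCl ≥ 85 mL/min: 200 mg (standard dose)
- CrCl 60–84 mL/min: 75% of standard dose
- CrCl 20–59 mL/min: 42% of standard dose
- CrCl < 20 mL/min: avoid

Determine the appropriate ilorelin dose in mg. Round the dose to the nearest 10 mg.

CrCl = (140 − 90) × 119.3 / (72 × 2.3) × 0.85 = 5965.0 / 165.60 × 0.85 ≈ 30.6 mL/min
CrCl ≈ 31 mL/min → bracket 20–59 mL/min.
42% of 200 mg = 84 mg → 80 mg

80 mg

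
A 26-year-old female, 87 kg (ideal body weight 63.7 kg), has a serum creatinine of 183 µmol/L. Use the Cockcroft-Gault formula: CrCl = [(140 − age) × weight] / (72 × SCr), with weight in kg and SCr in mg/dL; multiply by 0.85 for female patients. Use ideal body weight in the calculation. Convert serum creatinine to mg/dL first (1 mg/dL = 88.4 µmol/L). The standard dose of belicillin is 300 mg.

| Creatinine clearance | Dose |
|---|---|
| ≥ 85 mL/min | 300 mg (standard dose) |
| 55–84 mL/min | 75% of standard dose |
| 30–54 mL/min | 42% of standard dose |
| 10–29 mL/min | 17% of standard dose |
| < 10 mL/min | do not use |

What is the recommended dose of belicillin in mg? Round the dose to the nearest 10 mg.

SCr = 183 / 88.4 = 2.07 mg/dL
CrCl = (140 − 26) × 63.7 / (72 × 2.07) × 0.85 = 7261.8 / 149.04 × 0.85 ≈ 41.4 mL/min
CrCl ≈ 41 mL/min → bracket 30–54 mL/min.
42% of 300 mg = 126 mg → 130 mg

130 mg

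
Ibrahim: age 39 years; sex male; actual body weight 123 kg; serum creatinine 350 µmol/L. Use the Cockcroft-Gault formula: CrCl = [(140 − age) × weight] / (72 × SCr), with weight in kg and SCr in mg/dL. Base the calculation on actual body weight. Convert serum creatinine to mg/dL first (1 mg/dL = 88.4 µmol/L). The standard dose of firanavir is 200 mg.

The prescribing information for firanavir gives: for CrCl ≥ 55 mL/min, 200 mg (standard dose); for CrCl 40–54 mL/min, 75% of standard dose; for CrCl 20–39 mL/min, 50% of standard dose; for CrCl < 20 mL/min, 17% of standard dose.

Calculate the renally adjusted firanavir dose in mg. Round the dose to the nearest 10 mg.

150 mg

SCr = 350 / 88.4 = 3.959 mg/dL
CrCl = (140 − 39) × 123 / (72 × 3.959) = 12423.0 / 285.05 ≈ 43.6 mL/min
CrCl ≈ 44 mL/min → bracket 40–54 mL/min.
75% of 200 mg = 150 mg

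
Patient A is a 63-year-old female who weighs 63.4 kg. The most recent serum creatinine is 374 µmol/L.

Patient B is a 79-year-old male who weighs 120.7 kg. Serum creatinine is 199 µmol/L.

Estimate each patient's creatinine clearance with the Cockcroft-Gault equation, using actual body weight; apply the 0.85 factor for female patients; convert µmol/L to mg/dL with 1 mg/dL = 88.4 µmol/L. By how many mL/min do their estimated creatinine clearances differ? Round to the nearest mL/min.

32 mL/min

Patient A: SCr = 374 / 88.4 = 4.231 mg/dL
Patient A: CrCl = (140 − 63) × 63.4 / (72 × 4.231) × 0.85 = 4881.8 / 304.63 × 0.85 ≈ 13.6 mL/min
Patient B: SCr = 199 / 88.4 = 2.251 mg/dL
Patient B: CrCl = (140 − 79) × 120.7 / (72 × 2.251) = 7362.7 / 162.07 ≈ 45.4 mL/min
|13.6 − 45.4| = 31.8 mL/min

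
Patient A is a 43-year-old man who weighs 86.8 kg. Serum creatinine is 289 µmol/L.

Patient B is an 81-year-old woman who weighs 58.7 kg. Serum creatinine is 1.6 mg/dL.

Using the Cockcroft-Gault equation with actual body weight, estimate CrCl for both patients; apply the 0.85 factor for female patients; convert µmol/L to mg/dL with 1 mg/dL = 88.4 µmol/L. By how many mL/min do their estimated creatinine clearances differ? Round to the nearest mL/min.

Patient A: SCr = 289 / 88.4 = 3.269 mg/dL
Patient A: CrCl = (140 − 43) × 86.8 / (72 × 3.269) = 8419.6 / 235.37 ≈ 35.8 mL/min
Patient B: CrCl = (140 − 81) × 58.7 / (72 × 1.6) × 0.85 = 3463.3 / 115.20 × 0.85 ≈ 25.6 mL/min
|35.8 − 25.6| = 10.2 mL/min

10 mL/min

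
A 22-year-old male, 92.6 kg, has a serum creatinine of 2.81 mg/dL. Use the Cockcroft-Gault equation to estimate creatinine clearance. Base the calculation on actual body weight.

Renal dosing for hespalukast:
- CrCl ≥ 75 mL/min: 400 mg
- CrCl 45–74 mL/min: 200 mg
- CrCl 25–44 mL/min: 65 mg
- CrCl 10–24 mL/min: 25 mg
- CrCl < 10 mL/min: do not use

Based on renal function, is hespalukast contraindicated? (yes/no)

no

CrCl = (140 − 22) × 92.6 / (72 × 2.81) = 10926.8 / 202.32 ≈ 54.0 mL/min
CrCl ≈ 54 mL/min, which is ≥ 10 mL/min.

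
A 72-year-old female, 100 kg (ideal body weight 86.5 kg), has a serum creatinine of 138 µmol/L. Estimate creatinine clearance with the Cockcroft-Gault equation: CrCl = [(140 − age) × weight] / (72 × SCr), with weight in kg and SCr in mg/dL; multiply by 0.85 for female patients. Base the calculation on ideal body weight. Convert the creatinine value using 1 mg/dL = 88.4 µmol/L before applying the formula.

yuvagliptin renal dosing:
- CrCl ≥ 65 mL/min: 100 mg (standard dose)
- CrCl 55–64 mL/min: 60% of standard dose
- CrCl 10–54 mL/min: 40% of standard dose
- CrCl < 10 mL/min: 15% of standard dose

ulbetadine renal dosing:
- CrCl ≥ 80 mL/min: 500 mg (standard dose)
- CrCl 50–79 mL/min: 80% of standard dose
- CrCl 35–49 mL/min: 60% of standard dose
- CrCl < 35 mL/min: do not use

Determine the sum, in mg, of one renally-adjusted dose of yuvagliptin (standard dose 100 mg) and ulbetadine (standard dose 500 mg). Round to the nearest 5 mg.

340 mg

SCr = 138 / 88.4 = 1.561 mg/dL
CrCl = (140 − 72) × 86.5 / (72 × 1.561) × 0.85 = 5882.0 / 112.39 × 0.85 ≈ 44.5 mL/min
CrCl ≈ 44 mL/min.
yuvagliptin: 10–54 mL/min → 40% of 100 mg = 40 mg.
ulbetadine: 35–49 mL/min → 60% of 500 mg = 300 mg.
Total = 40 + 300 = 340 mg.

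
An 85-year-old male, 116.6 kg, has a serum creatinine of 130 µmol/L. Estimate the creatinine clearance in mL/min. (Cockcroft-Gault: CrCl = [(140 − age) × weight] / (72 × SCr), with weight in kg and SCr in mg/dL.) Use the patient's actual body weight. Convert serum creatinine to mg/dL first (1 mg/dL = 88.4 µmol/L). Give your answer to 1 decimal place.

60.6 mL/min

SCr = 130 / 88.4 = 1.471 mg/dL
CrCl = (140 − 85) × 116.6 / (72 × 1.471) = 6413.0 / 105.91 ≈ 60.6 mL/min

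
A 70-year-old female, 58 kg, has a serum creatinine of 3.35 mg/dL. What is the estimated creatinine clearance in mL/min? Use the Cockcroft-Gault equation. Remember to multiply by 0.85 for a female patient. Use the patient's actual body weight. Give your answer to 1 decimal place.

14.3 mL/min

CrCl = (140 − 70) × 58 / (72 × 3.35) × 0.85 = 4060.0 / 241.20 × 0.85 ≈ 14.3 mL/min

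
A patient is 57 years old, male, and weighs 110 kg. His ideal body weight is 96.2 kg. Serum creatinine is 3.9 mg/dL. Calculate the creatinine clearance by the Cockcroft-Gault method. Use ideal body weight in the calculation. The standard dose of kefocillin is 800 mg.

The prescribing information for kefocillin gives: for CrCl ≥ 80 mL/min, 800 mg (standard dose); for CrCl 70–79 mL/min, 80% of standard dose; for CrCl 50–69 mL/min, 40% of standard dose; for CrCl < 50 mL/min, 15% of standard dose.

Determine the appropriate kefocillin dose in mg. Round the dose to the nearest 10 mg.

120 mg

CrCl = (140 − 57) × 96.2 / (72 × 3.9) = 7984.6 / 280.80 ≈ 28.4 mL/min
CrCl ≈ 28 mL/min → bracket < 50 mL/min.
15% of 800 mg = 120 mg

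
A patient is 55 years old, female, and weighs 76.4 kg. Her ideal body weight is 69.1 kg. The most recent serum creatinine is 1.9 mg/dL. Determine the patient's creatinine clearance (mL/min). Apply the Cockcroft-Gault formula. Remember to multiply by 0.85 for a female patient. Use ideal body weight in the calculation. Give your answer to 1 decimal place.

CrCl = (140 − 55) × 69.1 / (72 × 1.9) × 0.85 = 5873.5 / 136.80 × 0.85 ≈ 36.5 mL/min

36.5 mL/min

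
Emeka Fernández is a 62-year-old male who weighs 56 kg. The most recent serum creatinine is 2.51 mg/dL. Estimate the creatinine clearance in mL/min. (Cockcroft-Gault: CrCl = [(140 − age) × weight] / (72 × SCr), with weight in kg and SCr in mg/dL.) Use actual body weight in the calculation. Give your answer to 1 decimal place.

24.2 mL/min

CrCl = (140 − 62) × 56 / (72 × 2.51) = 4368.0 / 180.72 ≈ 24.2 mL/min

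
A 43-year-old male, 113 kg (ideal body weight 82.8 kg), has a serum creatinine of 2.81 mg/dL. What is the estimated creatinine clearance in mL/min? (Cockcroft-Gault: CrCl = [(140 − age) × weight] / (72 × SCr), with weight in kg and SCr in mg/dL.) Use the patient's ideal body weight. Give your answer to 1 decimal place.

39.7 mL/min

CrCl = (140 − 43) × 82.8 / (72 × 2.81) = 8031.6 / 202.32 ≈ 39.7 mL/min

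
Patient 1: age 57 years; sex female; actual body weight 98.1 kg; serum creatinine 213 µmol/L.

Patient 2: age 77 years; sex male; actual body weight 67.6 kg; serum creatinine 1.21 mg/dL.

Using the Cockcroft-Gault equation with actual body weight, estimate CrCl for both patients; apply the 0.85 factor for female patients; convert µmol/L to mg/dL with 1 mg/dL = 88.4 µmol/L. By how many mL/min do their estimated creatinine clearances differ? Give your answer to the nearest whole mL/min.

Patient 1: SCr = 213 / 88.4 = 2.41 mg/dL
Patient 1: CrCl = (140 − 57) × 98.1 / (72 × 2.41) × 0.85 = 8142.3 / 173.52 × 0.85 ≈ 39.9 mL/min
Patient 2: CrCl = (140 − 77) × 67.6 / (72 × 1.21) = 4258.8 / 87.12 ≈ 48.9 mL/min
|39.9 − 48.9| = 9.0 mL/min

9 mL/min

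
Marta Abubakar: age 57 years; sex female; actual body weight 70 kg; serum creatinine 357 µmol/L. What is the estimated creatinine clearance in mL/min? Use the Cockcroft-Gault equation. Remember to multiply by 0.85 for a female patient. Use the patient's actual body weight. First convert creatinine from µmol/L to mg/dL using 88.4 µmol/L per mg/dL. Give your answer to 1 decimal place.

17.0 mL/min

SCr = 357 / 88.4 = 4.038 mg/dL
CrCl = (140 − 57) × 70 / (72 × 4.038) × 0.85 = 5810.0 / 290.74 × 0.85 ≈ 17.0 mL/min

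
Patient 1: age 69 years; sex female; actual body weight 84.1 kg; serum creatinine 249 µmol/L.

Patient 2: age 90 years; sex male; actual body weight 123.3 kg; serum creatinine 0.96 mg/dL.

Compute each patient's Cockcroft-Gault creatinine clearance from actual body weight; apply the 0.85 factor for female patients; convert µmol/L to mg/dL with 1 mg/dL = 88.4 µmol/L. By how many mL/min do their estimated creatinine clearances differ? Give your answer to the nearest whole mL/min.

64 mL/min

Patient 1: SCr = 249 / 88.4 = 2.817 mg/dL
Patient 1: CrCl = (140 − 69) × 84.1 / (72 × 2.817) × 0.85 = 5971.1 / 202.82 × 0.85 ≈ 25.0 mL/min
Patient 2: CrCl = (140 − 90) × 123.3 / (72 × 0.96) = 6165.0 / 69.12 ≈ 89.2 mL/min
|25.0 − 89.2| = 64.2 mL/min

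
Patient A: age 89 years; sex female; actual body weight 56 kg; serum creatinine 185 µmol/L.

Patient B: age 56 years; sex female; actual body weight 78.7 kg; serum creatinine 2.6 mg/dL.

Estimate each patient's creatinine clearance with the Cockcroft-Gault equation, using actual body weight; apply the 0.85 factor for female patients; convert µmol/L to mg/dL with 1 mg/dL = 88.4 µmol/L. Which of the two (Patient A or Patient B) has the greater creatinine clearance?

Patient A: SCr = 185 / 88.4 = 2.093 mg/dL
Patient A: CrCl = (140 − 89) × 56 / (72 × 2.093) × 0.85 = 2856.0 / 150.70 × 0.85 ≈ 16.1 mL/min
Patient B: CrCl = (140 − 56) × 78.7 / (72 × 2.6) × 0.85 = 6610.8 / 187.20 × 0.85 ≈ 30.0 mL/min
16.1 vs 30.0 mL/min → Patient B is higher.

Patient B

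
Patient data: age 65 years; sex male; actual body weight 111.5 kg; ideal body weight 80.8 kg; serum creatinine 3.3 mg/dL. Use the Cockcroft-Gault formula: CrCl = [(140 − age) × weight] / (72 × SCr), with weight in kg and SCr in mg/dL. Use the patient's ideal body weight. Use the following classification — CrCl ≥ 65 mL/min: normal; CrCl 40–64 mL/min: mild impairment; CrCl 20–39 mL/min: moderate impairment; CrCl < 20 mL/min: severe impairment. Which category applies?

CrCl = (140 − 65) × 80.8 / (72 × 3.3) = 6060.0 / 237.60 ≈ 25.5 mL/min
26 mL/min falls in the 'moderate impairment' range.

moderate impairment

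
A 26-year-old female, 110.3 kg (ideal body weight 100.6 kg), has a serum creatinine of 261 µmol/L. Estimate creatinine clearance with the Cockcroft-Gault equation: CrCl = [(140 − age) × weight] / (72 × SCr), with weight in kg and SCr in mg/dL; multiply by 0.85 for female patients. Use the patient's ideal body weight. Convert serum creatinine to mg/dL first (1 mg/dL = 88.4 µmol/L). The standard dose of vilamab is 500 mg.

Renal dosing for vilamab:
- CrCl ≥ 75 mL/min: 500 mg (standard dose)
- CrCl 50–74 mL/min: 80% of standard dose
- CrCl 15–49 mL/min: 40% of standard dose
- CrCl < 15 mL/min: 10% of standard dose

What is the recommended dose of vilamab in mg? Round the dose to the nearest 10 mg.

200 mg

SCr = 261 / 88.4 = 2.952 mg/dL
CrCl = (140 − 26) × 100.6 / (72 × 2.952) × 0.85 = 11468.4 / 212.54 × 0.85 ≈ 45.9 mL/min
CrCl ≈ 46 mL/min → bracket 15–49 mL/min.
40% of 500 mg = 200 mg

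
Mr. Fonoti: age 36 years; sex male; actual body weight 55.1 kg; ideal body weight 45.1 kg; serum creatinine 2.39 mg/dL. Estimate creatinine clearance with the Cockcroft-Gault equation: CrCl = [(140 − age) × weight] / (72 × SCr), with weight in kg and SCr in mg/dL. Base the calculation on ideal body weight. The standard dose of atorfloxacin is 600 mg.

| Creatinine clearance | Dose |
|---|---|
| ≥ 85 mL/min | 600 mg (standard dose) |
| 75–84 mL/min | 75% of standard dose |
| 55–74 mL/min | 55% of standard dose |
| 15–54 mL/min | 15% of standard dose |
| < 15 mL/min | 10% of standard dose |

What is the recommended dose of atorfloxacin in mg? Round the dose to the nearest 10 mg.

90 mg

CrCl = (140 − 36) × 45.1 / (72 × 2.39) = 4690.4 / 172.08 ≈ 27.3 mL/min
CrCl ≈ 27 mL/min → bracket 15–54 mL/min.
15% of 600 mg = 90 mg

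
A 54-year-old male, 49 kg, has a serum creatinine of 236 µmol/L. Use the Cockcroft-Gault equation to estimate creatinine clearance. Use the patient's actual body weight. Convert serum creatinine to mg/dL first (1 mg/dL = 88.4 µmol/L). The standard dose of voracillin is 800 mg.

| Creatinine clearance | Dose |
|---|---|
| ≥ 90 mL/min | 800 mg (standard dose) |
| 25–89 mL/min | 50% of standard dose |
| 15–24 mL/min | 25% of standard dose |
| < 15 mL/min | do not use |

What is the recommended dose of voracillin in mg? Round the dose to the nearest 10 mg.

SCr = 236 / 88.4 = 2.67 mg/dL
CrCl = (140 − 54) × 49 / (72 × 2.67) = 4214.0 / 192.24 ≈ 21.9 mL/min
CrCl ≈ 22 mL/min → bracket 15–24 mL/min.
25% of 800 mg = 200 mg

200 mg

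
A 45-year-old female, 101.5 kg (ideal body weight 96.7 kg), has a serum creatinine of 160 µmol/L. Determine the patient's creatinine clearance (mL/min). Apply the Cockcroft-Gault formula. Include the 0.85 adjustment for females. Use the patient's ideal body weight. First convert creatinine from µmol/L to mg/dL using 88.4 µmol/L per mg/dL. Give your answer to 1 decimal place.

SCr = 160 / 88.4 = 1.81 mg/dL
CrCl = (140 − 45) × 96.7 / (72 × 1.81) × 0.85 = 9186.5 / 130.32 × 0.85 ≈ 59.9 mL/min

59.9 mL/min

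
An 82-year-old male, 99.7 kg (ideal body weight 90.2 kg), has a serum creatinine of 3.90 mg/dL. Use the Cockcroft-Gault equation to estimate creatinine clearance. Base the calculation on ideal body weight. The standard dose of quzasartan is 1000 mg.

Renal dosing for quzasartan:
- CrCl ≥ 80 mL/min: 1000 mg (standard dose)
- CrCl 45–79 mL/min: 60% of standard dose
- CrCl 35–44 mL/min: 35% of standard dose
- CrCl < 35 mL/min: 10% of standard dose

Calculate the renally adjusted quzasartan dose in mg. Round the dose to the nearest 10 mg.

100 mg

CrCl = (140 − 82) × 90.2 / (72 × 3.9) = 5231.6 / 280.80 ≈ 18.6 mL/min
CrCl ≈ 19 mL/min → bracket < 35 mL/min.
10% of 1000 mg = 100 mg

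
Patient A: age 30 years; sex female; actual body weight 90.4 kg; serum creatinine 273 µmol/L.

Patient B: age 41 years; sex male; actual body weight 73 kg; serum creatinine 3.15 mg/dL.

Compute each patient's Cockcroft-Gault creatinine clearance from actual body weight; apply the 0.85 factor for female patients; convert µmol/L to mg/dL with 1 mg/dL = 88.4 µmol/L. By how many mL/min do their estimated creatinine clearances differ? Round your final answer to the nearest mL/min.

Patient A: SCr = 273 / 88.4 = 3.088 mg/dL
Patient A: CrCl = (140 − 30) × 90.4 / (72 × 3.088) × 0.85 = 9944.0 / 222.34 × 0.85 ≈ 38.0 mL/min
Patient B: CrCl = (140 − 41) × 73 / (72 × 3.15) = 7227.0 / 226.80 ≈ 31.9 mL/min
|38.0 − 31.9| = 6.1 mL/min

6 mL/min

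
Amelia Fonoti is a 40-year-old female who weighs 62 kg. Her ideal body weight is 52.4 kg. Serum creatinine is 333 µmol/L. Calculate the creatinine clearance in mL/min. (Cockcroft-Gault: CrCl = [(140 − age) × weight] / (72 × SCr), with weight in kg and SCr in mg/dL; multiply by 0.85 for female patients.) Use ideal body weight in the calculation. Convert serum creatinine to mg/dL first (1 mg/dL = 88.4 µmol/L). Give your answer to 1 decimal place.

16.4 mL/min

SCr = 333 / 88.4 = 3.767 mg/dL
CrCl = (140 − 40) × 52.4 / (72 × 3.767) × 0.85 = 5240.0 / 271.22 × 0.85 ≈ 16.4 mL/min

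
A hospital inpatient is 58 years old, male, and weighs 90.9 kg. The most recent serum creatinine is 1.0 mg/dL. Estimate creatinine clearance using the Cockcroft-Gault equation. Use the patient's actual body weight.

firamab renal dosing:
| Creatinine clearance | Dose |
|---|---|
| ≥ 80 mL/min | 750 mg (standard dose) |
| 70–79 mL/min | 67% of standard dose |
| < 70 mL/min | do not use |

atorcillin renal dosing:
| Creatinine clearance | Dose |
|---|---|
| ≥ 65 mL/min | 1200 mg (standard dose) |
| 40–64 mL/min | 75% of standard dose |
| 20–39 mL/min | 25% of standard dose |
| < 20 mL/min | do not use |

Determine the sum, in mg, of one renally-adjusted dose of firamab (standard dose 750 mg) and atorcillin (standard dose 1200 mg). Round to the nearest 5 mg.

CrCl = (140 − 58) × 90.9 / (72 × 1) = 7453.8 / 72.00 ≈ 103.5 mL/min
CrCl ≈ 104 mL/min.
firamab: ≥ 80 mL/min → 100% of 750 mg = 750 mg.
atorcillin: ≥ 65 mL/min → 100% of 1200 mg = 1200 mg.
Total = 750 + 1200 = 1950 mg.

1950 mg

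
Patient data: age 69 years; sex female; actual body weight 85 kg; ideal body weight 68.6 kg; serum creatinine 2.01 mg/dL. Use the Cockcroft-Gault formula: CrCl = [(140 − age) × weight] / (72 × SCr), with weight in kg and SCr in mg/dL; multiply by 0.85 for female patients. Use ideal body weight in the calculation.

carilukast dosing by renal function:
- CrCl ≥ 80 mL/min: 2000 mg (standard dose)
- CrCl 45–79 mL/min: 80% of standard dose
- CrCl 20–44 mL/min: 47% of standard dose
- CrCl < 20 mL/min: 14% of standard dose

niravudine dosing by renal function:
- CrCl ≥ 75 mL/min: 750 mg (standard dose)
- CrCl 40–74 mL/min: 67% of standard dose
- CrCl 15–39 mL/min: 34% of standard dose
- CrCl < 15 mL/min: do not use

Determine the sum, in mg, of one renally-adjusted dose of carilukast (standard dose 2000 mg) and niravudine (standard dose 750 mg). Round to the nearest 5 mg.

CrCl = (140 − 69) × 68.6 / (72 × 2.01) × 0.85 = 4870.6 / 144.72 × 0.85 ≈ 28.6 mL/min
CrCl ≈ 29 mL/min.
carilukast: 20–44 mL/min → 47% of 2000 mg = 940 mg.
niravudine: 15–39 mL/min → 34% of 750 mg = 255 mg.
Total = 940 + 255 = 1195 mg.

1195 mg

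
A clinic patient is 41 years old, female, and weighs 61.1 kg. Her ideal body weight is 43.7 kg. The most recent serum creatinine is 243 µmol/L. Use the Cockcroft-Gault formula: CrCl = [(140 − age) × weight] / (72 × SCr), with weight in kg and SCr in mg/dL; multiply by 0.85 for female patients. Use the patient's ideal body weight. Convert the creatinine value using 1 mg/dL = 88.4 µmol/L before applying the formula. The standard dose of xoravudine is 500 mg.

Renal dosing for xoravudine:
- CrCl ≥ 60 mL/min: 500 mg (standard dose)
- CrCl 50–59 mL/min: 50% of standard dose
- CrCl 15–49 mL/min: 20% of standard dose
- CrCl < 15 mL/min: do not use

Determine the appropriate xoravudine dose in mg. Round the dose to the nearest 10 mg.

100 mg

SCr = 243 / 88.4 = 2.749 mg/dL
CrCl = (140 − 41) × 43.7 / (72 × 2.749) × 0.85 = 4326.3 / 197.93 × 0.85 ≈ 18.6 mL/min
CrCl ≈ 19 mL/min → bracket 15–49 mL/min.
20% of 500 mg = 100 mg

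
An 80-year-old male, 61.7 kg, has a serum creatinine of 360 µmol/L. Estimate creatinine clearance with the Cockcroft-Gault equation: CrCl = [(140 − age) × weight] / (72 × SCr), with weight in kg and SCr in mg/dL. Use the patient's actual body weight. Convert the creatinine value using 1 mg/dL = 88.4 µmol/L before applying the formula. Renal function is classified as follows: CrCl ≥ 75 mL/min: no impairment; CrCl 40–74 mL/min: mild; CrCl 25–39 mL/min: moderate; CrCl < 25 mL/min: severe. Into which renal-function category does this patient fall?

severe

SCr = 360 / 88.4 = 4.072 mg/dL
CrCl = (140 − 80) × 61.7 / (72 × 4.072) = 3702.0 / 293.18 ≈ 12.6 mL/min
13 mL/min falls in the 'severe' range.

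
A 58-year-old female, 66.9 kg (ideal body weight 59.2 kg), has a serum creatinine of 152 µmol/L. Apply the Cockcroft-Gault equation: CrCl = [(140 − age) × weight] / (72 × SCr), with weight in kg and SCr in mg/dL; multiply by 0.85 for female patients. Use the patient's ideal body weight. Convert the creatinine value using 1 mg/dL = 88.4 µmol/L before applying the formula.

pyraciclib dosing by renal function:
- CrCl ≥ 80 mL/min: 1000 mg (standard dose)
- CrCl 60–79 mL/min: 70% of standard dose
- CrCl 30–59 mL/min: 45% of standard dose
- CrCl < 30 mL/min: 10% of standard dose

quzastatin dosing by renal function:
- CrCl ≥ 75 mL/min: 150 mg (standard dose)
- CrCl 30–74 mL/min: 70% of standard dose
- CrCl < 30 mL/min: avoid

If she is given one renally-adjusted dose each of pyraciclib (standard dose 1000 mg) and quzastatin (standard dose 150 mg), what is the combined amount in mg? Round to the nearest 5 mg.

SCr = 152 / 88.4 = 1.719 mg/dL
CrCl = (140 − 58) × 59.2 / (72 × 1.719) × 0.85 = 4854.4 / 123.77 × 0.85 ≈ 33.3 mL/min
CrCl ≈ 33 mL/min.
pyraciclib: 30–59 mL/min → 45% of 1000 mg = 450 mg.
quzastatin: 30–74 mL/min → 70% of 150 mg = 105 mg.
Total = 450 + 105 = 555 mg.

555 mg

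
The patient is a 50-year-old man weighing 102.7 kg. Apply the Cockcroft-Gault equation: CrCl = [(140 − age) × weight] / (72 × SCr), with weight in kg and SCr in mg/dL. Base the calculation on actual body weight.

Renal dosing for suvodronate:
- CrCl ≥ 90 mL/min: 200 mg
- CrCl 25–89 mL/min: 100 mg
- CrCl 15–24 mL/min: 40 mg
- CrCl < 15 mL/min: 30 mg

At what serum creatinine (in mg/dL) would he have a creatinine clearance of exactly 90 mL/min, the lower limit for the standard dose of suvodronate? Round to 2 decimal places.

1.43 mg/dL

Standard dose requires CrCl ≥ 90 mL/min.
Set (140 − 50) × 102.7 / (72 × SCr) = 90
SCr = (140 − 50) × 102.7 / (72 × 90) = 1.426 mg/dL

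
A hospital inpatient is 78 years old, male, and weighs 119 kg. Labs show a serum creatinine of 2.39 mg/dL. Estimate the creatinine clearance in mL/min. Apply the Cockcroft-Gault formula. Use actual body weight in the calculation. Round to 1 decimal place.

CrCl = (140 − 78) × 119 / (72 × 2.39) = 7378.0 / 172.08 ≈ 42.9 mL/min

42.9 mL/min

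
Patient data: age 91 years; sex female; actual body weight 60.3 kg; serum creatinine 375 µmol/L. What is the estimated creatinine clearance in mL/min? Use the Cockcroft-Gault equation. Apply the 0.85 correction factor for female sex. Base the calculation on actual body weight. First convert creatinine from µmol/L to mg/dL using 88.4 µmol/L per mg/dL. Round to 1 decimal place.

SCr = 375 / 88.4 = 4.242 mg/dL
CrCl = (140 − 91) × 60.3 / (72 × 4.242) × 0.85 = 2954.7 / 305.42 × 0.85 ≈ 8.2 mL/min

8.2 mL/min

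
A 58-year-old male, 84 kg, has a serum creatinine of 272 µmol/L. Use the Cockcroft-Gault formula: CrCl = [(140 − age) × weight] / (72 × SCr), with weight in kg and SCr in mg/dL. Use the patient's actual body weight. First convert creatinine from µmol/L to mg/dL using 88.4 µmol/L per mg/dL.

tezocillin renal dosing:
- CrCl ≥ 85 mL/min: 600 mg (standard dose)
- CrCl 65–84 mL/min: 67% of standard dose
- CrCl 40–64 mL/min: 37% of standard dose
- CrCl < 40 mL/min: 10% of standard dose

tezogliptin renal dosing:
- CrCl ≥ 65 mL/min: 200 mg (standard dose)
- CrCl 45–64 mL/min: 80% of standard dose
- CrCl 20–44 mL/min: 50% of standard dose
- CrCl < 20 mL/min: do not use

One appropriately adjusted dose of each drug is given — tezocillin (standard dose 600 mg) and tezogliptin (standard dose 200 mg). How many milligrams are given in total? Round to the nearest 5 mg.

SCr = 272 / 88.4 = 3.077 mg/dL
CrCl = (140 − 58) × 84 / (72 × 3.077) = 6888.0 / 221.54 ≈ 31.1 mL/min
CrCl ≈ 31 mL/min.
tezocillin: < 40 mL/min → 10% of 600 mg = 60 mg.
tezogliptin: 20–44 mL/min → 50% of 200 mg = 100 mg.
Total = 60 + 100 = 160 mg.

160 mg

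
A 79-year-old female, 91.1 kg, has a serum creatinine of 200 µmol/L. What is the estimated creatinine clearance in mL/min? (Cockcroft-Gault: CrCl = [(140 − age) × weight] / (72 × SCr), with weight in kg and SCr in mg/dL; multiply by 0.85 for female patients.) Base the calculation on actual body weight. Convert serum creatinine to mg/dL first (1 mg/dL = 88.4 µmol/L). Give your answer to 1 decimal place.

29.0 mL/min

SCr = 200 / 88.4 = 2.262 mg/dL
CrCl = (140 − 79) × 91.1 / (72 × 2.262) × 0.85 = 5557.1 / 162.86 × 0.85 ≈ 29.0 mL/min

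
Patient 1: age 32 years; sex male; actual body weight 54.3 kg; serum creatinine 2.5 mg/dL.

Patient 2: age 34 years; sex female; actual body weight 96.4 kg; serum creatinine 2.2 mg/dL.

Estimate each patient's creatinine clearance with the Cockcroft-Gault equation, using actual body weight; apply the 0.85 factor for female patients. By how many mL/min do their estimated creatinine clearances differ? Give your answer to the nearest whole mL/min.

Patient 1: CrCl = (140 − 32) × 54.3 / (72 × 2.5) = 5864.4 / 180.00 ≈ 32.6 mL/min
Patient 2: CrCl = (140 − 34) × 96.4 / (72 × 2.2) × 0.85 = 10218.4 / 158.40 × 0.85 ≈ 54.8 mL/min
|32.6 − 54.8| = 22.2 mL/min

22 mL/min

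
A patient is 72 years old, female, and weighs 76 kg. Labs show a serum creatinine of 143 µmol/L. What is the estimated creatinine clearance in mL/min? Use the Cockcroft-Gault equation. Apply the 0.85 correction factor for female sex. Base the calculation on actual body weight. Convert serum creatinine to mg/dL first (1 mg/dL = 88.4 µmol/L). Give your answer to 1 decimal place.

SCr = 143 / 88.4 = 1.618 mg/dL
CrCl = (140 − 72) × 76 / (72 × 1.618) × 0.85 = 5168.0 / 116.50 × 0.85 ≈ 37.7 mL/min

37.7 mL/min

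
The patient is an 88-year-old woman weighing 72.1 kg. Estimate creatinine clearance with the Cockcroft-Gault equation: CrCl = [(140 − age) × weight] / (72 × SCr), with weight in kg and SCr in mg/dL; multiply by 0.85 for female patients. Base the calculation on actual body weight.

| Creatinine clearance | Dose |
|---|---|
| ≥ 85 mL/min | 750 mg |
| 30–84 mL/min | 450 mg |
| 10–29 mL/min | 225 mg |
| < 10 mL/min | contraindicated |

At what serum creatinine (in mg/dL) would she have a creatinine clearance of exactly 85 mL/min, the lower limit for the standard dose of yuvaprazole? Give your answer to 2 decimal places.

0.52 mg/dL

Standard dose requires CrCl ≥ 85 mL/min.
Set (140 − 88) × 72.1 × 0.85 / (72 × SCr) = 85
SCr = (140 − 88) × 72.1 × 0.85 / (72 × 85) = 0.521 mg/dL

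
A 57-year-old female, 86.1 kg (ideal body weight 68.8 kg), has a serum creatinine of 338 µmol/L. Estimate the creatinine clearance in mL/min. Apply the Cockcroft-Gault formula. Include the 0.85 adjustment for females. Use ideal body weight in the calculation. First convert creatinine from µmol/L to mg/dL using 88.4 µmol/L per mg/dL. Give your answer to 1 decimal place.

17.6 mL/min

SCr = 338 / 88.4 = 3.824 mg/dL
CrCl = (140 − 57) × 68.8 / (72 × 3.824) × 0.85 = 5710.4 / 275.33 × 0.85 ≈ 17.6 mL/min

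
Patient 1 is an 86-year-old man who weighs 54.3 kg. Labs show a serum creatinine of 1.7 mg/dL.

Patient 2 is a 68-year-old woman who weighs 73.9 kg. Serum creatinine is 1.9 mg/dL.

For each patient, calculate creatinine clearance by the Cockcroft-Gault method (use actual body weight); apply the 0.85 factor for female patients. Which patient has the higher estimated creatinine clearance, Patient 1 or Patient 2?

Patient 2

Patient 1: CrCl = (140 − 86) × 54.3 / (72 × 1.7) = 2932.2 / 122.40 ≈ 24.0 mL/min
Patient 2: CrCl = (140 − 68) × 73.9 / (72 × 1.9) × 0.85 = 5320.8 / 136.80 × 0.85 ≈ 33.1 mL/min
24.0 vs 33.1 mL/min → Patient 2 is higher.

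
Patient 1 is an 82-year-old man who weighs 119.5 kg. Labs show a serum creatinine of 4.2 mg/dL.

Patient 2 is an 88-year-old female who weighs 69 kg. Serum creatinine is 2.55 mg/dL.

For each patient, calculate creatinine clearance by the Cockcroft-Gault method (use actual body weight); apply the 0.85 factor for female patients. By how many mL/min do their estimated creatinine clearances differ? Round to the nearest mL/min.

6 mL/min

Patient 1: CrCl = (140 − 82) × 119.5 / (72 × 4.2) = 6931.0 / 302.40 ≈ 22.9 mL/min
Patient 2: CrCl = (140 − 88) × 69 / (72 × 2.55) × 0.85 = 3588.0 / 183.60 × 0.85 ≈ 16.6 mL/min
|22.9 − 16.6| = 6.3 mL/min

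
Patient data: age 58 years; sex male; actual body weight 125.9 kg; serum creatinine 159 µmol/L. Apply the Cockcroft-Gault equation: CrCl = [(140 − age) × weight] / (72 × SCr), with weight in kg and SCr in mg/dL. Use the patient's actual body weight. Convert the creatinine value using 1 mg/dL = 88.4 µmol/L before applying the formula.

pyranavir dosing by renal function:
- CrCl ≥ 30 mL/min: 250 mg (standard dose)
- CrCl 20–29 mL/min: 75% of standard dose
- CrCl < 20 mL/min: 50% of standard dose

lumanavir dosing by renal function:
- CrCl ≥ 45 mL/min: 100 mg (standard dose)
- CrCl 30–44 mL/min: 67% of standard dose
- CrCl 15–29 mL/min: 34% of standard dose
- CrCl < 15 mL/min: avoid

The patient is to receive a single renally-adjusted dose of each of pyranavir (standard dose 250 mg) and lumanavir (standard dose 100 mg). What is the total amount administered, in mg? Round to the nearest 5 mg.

SCr = 159 / 88.4 = 1.799 mg/dL
CrCl = (140 − 58) × 125.9 / (72 × 1.799) = 10323.8 / 129.53 ≈ 79.7 mL/min
CrCl ≈ 80 mL/min.
pyranavir: ≥ 30 mL/min → 100% of 250 mg = 250 mg.
lumanavir: ≥ 45 mL/min → 100% of 100 mg = 100 mg.
Total = 250 + 100 = 350 mg.

350 mg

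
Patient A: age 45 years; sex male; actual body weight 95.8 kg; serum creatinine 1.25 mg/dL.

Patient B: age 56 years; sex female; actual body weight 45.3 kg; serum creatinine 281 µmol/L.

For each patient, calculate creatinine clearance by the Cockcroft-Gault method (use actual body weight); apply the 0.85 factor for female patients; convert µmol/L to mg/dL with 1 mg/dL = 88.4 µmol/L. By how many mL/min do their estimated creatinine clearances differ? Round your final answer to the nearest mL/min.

87 mL/min

Patient A: CrCl = (140 − 45) × 95.8 / (72 × 1.25) = 9101.0 / 90.00 ≈ 101.1 mL/min
Patient B: SCr = 281 / 88.4 = 3.179 mg/dL
Patient B: CrCl = (140 − 56) × 45.3 / (72 × 3.179) × 0.85 = 3805.2 / 228.89 × 0.85 ≈ 14.1 mL/min
|101.1 − 14.1| = 87.0 mL/min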